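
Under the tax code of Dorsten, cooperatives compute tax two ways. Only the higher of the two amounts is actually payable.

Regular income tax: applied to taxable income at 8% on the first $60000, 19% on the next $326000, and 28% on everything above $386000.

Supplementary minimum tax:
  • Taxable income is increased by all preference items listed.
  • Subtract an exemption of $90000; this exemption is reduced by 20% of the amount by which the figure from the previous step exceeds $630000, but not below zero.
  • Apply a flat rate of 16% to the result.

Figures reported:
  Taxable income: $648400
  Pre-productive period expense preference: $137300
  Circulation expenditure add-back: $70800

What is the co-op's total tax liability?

$140212

Regular income tax:
  $60000 × 8% = $4800
  $326000 × 19% = $61940
  $262400 × 28% = $73472
  → $140212

Supplementary minimum tax:
  Adjusted income: $648400 + $137300 + $70800 = $856500
  Exemption: $90000 − 20% × ($856500 − $630000) = $90000 − $45300 = $44700
  Base: $856500 − $44700 = $811800
  $811800 × 16% = $129888

$140212 > $129888, so the regular income tax governs.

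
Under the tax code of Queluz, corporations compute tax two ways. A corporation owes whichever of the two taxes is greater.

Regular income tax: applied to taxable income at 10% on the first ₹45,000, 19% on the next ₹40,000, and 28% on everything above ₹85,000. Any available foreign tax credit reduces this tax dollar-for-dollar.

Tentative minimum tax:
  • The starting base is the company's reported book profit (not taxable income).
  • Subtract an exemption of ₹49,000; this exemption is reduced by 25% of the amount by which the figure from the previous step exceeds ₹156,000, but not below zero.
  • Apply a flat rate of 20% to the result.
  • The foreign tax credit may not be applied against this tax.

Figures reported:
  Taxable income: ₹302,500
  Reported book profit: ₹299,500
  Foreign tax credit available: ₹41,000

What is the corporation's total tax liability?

₹57,275

Regular income tax:
  ₹45,000 × 10% = ₹4,500
  ₹40,000 × 19% = ₹7,600
  ₹217,500 × 28% = ₹60,900
  → ₹73,000
  Less foreign tax credit ₹41,000 → ₹32,000

Tentative minimum tax:
  Base (reported book profit): ₹299,500
  Exemption: ₹49,000 − 25% × (₹299,500 − ₹156,000) = ₹49,000 − ₹35,875 = ₹13,125
  Base: ₹299,500 − ₹13,125 = ₹286,375
  ₹286,375 × 20% = ₹57,275

₹57,275 > ₹32,000, so the tentative minimum tax is the binding amount.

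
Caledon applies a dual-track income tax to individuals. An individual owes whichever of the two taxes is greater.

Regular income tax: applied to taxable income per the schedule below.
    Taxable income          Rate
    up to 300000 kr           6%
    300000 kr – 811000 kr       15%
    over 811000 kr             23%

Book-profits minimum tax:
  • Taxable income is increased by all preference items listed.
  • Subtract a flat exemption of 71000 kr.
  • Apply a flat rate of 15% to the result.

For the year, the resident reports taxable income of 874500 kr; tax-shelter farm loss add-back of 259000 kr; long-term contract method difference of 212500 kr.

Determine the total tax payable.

Book-profits minimum tax:
  Adjusted income: 874500 kr + 259000 kr + 212500 kr = 1346000 kr
  Less exemption 71000 kr → base 1275000 kr
  1275000 kr × 15% = 191250 kr

Regular income tax:
  300000 kr × 6% = 18000 kr
  511000 kr × 15% = 76650 kr
  63500 kr × 23% = 14605 kr
  → 109255 kr

191250 kr > 109255 kr, so the book-profits minimum tax is the binding amount.

191250 kr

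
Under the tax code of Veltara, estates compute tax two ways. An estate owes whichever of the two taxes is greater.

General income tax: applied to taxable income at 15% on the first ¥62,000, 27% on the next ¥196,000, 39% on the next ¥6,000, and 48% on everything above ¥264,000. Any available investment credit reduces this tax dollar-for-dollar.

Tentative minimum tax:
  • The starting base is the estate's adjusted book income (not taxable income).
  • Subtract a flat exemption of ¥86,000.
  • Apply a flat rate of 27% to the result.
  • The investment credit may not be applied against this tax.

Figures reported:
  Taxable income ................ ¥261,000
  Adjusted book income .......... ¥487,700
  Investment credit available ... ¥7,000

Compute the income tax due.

Tentative minimum tax:
  Base (adjusted book income): ¥487,700
  Less exemption ¥86,000 → base ¥401,700
  ¥401,700 × 27% = ¥108,459

General income tax:
  ¥62,000 × 15% = ¥9,300
  ¥196,000 × 27% = ¥52,920
  ¥3,000 × 39% = ¥1,170
  → ¥63,390
  Less investment credit ¥7,000 → ¥56,390

¥108,459 > ¥56,390, so the tentative minimum tax is the binding amount.

¥108,459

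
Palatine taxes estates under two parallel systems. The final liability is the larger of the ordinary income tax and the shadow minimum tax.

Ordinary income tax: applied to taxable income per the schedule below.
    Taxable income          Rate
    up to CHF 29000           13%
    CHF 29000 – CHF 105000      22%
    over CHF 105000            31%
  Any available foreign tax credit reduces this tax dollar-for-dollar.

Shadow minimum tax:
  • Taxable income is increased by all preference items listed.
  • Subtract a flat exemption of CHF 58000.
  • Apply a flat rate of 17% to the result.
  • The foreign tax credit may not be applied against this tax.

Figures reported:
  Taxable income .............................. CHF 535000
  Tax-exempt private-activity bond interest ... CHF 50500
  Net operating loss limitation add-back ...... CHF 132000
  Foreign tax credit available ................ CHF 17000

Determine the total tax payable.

Ordinary income tax:
  CHF 29000 × 13% = CHF 3770
  CHF 76000 × 22% = CHF 16720
  CHF 430000 × 31% = CHF 133300
  → CHF 153790
  Less foreign tax credit CHF 17000 → CHF 136790

Shadow minimum tax:
  Adjusted income: CHF 535000 + CHF 50500 + CHF 132000 = CHF 717500
  Less exemption CHF 58000 → base CHF 659500
  CHF 659500 × 17% = CHF 112115

CHF 136790 > CHF 112115, so the ordinary income tax governs.

CHF 136790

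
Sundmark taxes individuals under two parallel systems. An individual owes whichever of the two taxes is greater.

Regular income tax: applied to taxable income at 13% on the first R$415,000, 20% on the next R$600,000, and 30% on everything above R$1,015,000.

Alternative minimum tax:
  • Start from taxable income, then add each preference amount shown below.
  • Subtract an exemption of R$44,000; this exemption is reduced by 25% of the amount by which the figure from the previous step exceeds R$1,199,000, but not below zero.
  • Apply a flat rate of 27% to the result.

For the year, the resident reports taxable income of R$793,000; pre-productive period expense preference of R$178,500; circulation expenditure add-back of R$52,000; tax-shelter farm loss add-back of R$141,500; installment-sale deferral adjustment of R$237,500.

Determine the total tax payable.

R$378,675

Regular income tax:
  R$415,000 × 13% = R$53,950
  R$378,000 × 20% = R$75,600
  → R$129,550

Alternative minimum tax:
  Adjusted income: R$793,000 + R$178,500 + R$52,000 + R$141,500 + R$237,500 = R$1,402,500
  Exemption: 25% × (R$1,402,500 − R$1,199,000) = R$50,875 ≥ R$44,000, so the exemption is fully phased out
  Base: R$1,402,500 − R$0 = R$1,402,500
  R$1,402,500 × 27% = R$378,675

R$378,675 > R$129,550, so the alternative minimum tax is the binding amount.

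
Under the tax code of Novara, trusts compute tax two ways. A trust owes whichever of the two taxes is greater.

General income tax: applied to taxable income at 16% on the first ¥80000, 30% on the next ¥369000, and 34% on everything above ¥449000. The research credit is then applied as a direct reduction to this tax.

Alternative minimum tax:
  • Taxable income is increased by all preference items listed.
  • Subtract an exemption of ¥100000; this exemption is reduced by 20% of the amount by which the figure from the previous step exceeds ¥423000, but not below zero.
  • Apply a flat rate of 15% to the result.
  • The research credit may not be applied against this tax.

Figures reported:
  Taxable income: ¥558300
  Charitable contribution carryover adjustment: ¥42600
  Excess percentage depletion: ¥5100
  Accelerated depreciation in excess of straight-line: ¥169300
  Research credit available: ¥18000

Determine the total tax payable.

General income tax:
  ¥80000 × 16% = ¥12800
  ¥369000 × 30% = ¥110700
  ¥109300 × 34% = ¥37162
  → ¥160662
  Less research credit ¥18000 → ¥142662

Alternative minimum tax:
  Adjusted income: ¥558300 + ¥42600 + ¥5100 + ¥169300 = ¥775300
  Exemption: ¥100000 − 20% × (¥775300 − ¥423000) = ¥100000 − ¥70460 = ¥29540
  Base: ¥775300 − ¥29540 = ¥745760
  ¥745760 × 15% = ¥111864

¥142662 > ¥111864, so the general income tax governs.

¥142662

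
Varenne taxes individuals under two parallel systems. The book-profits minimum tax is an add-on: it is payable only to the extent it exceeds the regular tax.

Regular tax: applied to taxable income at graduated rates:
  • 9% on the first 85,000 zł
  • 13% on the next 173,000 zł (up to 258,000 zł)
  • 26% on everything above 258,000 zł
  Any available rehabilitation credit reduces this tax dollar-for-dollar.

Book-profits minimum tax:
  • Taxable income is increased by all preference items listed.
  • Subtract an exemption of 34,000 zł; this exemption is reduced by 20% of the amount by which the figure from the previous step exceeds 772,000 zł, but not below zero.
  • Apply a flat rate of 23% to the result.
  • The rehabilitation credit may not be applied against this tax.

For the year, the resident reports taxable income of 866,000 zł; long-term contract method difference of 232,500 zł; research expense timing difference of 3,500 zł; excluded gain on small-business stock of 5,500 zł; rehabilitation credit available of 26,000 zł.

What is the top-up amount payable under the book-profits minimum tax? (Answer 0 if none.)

Book-profits minimum tax:
  Adjusted income: 866,000 zł + 232,500 zł + 3,500 zł + 5,500 zł = 1,107,500 zł
  Exemption: 20% × (1,107,500 zł − 772,000 zł) = 67,100 zł ≥ 34,000 zł, so the exemption is fully phased out
  Base: 1,107,500 zł − 0 zł = 1,107,500 zł
  1,107,500 zł × 23% = 254,725 zł

Regular tax:
  85,000 zł × 9% = 7,650 zł
  173,000 zł × 13% = 22,490 zł
  608,000 zł × 26% = 158,080 zł
  → 188,220 zł
  Less rehabilitation credit 26,000 zł → 162,220 zł

Excess of book-profits minimum tax over regular tax: 254,725 zł − 162,220 zł = 92,505 zł.

92,505 zł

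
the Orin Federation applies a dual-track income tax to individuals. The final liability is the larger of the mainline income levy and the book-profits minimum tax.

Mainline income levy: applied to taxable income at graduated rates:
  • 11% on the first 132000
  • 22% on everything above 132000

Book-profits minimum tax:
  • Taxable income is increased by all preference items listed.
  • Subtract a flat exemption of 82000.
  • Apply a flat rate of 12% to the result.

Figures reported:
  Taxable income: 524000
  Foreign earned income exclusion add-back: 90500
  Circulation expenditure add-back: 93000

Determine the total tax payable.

Mainline income levy:
  132000 × 11% = 14520
  392000 × 22% = 86240
  → 100760

Book-profits minimum tax:
  Adjusted income: 524000 + 90500 + 93000 = 707500
  Less exemption 82000 → base 625500
  625500 × 12% = 75060

100760 > 75060, so the mainline income levy governs.

100760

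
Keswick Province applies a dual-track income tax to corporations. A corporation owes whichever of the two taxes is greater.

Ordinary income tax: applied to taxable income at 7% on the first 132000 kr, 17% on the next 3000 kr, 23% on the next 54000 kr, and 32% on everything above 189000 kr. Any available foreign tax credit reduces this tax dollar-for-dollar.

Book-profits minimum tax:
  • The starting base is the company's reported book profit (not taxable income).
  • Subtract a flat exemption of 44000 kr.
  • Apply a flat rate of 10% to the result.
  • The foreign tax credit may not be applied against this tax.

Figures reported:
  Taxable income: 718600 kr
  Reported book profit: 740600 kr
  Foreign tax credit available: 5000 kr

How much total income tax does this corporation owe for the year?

Book-profits minimum tax:
  Base (reported book profit): 740600 kr
  Less exemption 44000 kr → base 696600 kr
  696600 kr × 10% = 69660 kr

Ordinary income tax:
  132000 kr × 7% = 9240 kr
  3000 kr × 17% = 510 kr
  54000 kr × 23% = 12420 kr
  529600 kr × 32% = 169472 kr
  → 191642 kr
  Less foreign tax credit 5000 kr → 186642 kr

186642 kr > 69660 kr, so the ordinary income tax governs.

186642 kr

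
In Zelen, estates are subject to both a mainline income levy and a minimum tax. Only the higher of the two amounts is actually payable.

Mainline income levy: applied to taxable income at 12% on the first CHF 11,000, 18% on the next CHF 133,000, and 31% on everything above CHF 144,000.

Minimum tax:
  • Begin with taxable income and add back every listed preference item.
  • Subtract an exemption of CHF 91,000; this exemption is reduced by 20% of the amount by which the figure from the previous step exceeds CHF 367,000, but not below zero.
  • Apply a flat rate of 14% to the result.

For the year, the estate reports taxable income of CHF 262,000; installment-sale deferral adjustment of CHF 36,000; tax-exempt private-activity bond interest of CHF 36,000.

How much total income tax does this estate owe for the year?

Minimum tax:
  Adjusted income: CHF 262,000 + CHF 36,000 + CHF 36,000 = CHF 334,000
  Exemption: CHF 334,000 ≤ CHF 367,000, so full CHF 91,000 applies
  Base: CHF 334,000 − CHF 91,000 = CHF 243,000
  CHF 243,000 × 14% = CHF 34,020

Mainline income levy:
  CHF 11,000 × 12% = CHF 1,320
  CHF 133,000 × 18% = CHF 23,940
  CHF 118,000 × 31% = CHF 36,580
  → CHF 61,840

CHF 61,840 > CHF 34,020, so the mainline income levy governs.

CHF 61,840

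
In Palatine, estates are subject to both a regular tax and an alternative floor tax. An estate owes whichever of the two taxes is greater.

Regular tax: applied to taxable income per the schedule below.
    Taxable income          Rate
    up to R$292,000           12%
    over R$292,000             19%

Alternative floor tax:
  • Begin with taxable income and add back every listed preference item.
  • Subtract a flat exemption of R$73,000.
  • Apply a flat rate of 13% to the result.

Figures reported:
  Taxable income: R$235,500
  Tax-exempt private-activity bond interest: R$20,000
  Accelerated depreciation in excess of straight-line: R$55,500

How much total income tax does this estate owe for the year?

Alternative floor tax:
  Adjusted income: R$235,500 + R$20,000 + R$55,500 = R$311,000
  Less exemption R$73,000 → base R$238,000
  R$238,000 × 13% = R$30,940

Regular tax:
  R$235,500 × 12% = R$28,260

R$30,940 > R$28,260, so the alternative floor tax is the binding amount.

R$30,940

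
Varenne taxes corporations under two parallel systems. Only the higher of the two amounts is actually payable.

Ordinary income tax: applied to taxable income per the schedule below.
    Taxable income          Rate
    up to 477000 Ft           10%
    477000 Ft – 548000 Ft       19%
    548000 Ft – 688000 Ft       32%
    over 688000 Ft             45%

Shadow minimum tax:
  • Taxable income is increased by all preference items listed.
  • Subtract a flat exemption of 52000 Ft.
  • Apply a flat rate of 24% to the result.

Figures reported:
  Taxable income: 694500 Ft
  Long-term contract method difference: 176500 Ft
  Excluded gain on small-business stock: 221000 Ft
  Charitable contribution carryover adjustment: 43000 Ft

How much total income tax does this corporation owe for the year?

Ordinary income tax:
  477000 Ft × 10% = 47700 Ft
  71000 Ft × 19% = 13490 Ft
  140000 Ft × 32% = 44800 Ft
  6500 Ft × 45% = 2925 Ft
  → 108915 Ft

Shadow minimum tax:
  Adjusted income: 694500 Ft + 176500 Ft + 221000 Ft + 43000 Ft = 1135000 Ft
  Less exemption 52000 Ft → base 1083000 Ft
  1083000 Ft × 24% = 259920 Ft

259920 Ft > 108915 Ft, so the shadow minimum tax is the binding amount.

259920 Ft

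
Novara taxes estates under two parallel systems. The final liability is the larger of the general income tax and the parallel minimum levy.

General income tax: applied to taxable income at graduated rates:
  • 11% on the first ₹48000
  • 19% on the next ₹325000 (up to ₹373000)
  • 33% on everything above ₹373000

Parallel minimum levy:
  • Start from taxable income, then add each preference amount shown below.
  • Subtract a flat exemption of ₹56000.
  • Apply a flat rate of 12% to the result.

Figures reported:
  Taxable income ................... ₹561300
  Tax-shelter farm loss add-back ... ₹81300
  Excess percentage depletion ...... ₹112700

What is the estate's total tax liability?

Parallel minimum levy:
  Adjusted income: ₹561300 + ₹81300 + ₹112700 = ₹755300
  Less exemption ₹56000 → base ₹699300
  ₹699300 × 12% = ₹83916

General income tax:
  ₹48000 × 11% = ₹5280
  ₹325000 × 19% = ₹61750
  ₹188300 × 33% = ₹62139
  → ₹129169

₹129169 > ₹83916, so the general income tax governs.

₹129169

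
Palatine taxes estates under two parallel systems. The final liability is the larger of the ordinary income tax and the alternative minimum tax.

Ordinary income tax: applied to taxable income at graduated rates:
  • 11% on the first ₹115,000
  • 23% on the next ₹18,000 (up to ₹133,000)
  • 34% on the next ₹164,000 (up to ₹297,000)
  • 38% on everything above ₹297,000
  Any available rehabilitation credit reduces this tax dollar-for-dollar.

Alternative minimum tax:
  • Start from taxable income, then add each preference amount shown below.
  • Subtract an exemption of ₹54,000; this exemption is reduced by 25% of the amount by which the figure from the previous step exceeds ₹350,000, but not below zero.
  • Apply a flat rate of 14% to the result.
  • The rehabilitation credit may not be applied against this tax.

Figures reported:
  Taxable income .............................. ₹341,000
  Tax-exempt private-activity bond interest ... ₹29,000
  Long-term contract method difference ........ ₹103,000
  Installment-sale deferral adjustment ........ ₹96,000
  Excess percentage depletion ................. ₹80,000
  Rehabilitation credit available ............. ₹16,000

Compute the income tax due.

Alternative minimum tax:
  Adjusted income: ₹341,000 + ₹29,000 + ₹103,000 + ₹96,000 + ₹80,000 = ₹649,000
  Exemption: 25% × (₹649,000 − ₹350,000) = ₹74,750 ≥ ₹54,000, so the exemption is fully phased out
  Base: ₹649,000 − ₹0 = ₹649,000
  ₹649,000 × 14% = ₹90,860

Ordinary income tax:
  ₹115,000 × 11% = ₹12,650
  ₹18,000 × 23% = ₹4,140
  ₹164,000 × 34% = ₹55,760
  ₹44,000 × 38% = ₹16,720
  → ₹89,270
  Less rehabilitation credit ₹16,000 → ₹73,270

₹90,860 > ₹73,270, so the alternative minimum tax is the binding amount.

₹90,860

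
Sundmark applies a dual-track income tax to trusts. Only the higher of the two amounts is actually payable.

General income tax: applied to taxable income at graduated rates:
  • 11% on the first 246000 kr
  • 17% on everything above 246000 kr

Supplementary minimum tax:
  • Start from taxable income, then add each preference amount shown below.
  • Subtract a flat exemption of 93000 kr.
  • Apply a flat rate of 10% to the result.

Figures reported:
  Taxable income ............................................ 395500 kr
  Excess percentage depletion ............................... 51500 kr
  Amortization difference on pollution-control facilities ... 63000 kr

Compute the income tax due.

General income tax:
  246000 kr × 11% = 27060 kr
  149500 kr × 17% = 25415 kr
  → 52475 kr

Supplementary minimum tax:
  Adjusted income: 395500 kr + 51500 kr + 63000 kr = 510000 kr
  Less exemption 93000 kr → base 417000 kr
  417000 kr × 10% = 41700 kr

52475 kr > 41700 kr, so the general income tax governs.

52475 kr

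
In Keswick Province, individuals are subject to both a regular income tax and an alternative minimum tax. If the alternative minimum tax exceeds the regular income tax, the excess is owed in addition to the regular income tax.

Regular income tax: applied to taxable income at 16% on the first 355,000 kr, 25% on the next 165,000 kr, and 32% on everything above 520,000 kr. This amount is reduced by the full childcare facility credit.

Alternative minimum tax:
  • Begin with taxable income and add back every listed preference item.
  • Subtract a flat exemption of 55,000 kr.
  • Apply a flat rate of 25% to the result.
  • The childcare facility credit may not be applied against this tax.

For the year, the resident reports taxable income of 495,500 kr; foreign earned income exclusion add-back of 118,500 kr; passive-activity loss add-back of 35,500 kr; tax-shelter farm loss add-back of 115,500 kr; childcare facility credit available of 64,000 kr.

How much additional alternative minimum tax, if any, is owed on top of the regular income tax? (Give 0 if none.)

149,575 kr

Alternative minimum tax:
  Adjusted income: 495,500 kr + 118,500 kr + 35,500 kr + 115,500 kr = 765,000 kr
  Less exemption 55,000 kr → base 710,000 kr
  710,000 kr × 25% = 177,500 kr

Regular income tax:
  355,000 kr × 16% = 56,800 kr
  140,500 kr × 25% = 35,125 kr
  → 91,925 kr
  Less childcare facility credit 64,000 kr → 27,925 kr

Excess of alternative minimum tax over regular income tax: 177,500 kr − 27,925 kr = 149,575 kr.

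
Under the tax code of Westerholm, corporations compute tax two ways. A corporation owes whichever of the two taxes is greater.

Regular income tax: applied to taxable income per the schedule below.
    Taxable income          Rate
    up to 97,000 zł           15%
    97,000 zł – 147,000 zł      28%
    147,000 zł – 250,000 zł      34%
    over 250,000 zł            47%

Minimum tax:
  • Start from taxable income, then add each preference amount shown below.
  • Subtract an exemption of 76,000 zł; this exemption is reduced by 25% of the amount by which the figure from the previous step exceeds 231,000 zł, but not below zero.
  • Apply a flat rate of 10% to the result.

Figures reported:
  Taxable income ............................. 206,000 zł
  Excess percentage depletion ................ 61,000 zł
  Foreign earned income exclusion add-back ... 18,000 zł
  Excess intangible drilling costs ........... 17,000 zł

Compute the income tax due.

Minimum tax:
  Adjusted income: 206,000 zł + 61,000 zł + 18,000 zł + 17,000 zł = 302,000 zł
  Exemption: 76,000 zł − 25% × (302,000 zł − 231,000 zł) = 76,000 zł − 17,750 zł = 58,250 zł
  Base: 302,000 zł − 58,250 zł = 243,750 zł
  243,750 zł × 10% = 24,375 zł

Regular income tax:
  97,000 zł × 15% = 14,550 zł
  50,000 zł × 28% = 14,000 zł
  59,000 zł × 34% = 20,060 zł
  → 48,610 zł

48,610 zł > 24,375 zł, so the regular income tax governs.

48,610 zł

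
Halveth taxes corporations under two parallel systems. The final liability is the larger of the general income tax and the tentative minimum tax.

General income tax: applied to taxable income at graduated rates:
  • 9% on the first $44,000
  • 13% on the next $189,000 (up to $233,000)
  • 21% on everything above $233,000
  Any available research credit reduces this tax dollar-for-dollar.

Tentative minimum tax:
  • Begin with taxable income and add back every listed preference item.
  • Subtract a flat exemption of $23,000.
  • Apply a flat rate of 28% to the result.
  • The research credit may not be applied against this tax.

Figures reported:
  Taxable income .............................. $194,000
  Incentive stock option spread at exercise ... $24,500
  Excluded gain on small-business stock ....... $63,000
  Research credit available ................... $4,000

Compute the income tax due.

General income tax:
  $44,000 × 9% = $3,960
  $150,000 × 13% = $19,500
  → $23,460
  Less research credit $4,000 → $19,460

Tentative minimum tax:
  Adjusted income: $194,000 + $24,500 + $63,000 = $281,500
  Less exemption $23,000 → base $258,500
  $258,500 × 28% = $72,380

$72,380 > $19,460, so the tentative minimum tax is the binding amount.

$72,380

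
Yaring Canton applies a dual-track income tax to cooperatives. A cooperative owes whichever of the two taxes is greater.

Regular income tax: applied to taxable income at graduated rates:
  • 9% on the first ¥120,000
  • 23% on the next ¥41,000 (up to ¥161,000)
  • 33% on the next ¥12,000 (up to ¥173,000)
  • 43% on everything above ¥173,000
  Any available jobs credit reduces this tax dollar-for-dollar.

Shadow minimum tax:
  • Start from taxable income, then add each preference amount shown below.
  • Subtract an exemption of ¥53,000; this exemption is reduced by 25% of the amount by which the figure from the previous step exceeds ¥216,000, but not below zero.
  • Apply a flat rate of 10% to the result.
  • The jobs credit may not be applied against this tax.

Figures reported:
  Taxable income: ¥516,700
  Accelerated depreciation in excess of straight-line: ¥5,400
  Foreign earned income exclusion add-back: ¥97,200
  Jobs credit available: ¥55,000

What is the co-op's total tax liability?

¥116,981

Shadow minimum tax:
  Adjusted income: ¥516,700 + ¥5,400 + ¥97,200 = ¥619,300
  Exemption: 25% × (¥619,300 − ¥216,000) = ¥100,825 ≥ ¥53,000, so the exemption is fully phased out
  Base: ¥619,300 − ¥0 = ¥619,300
  ¥619,300 × 10% = ¥61,930

Regular income tax:
  ¥120,000 × 9% = ¥10,800
  ¥41,000 × 23% = ¥9,430
  ¥12,000 × 33% = ¥3,960
  ¥343,700 × 43% = ¥147,791
  → ¥171,981
  Less jobs credit ¥55,000 → ¥116,981

¥116,981 > ¥61,930, so the regular income tax governs.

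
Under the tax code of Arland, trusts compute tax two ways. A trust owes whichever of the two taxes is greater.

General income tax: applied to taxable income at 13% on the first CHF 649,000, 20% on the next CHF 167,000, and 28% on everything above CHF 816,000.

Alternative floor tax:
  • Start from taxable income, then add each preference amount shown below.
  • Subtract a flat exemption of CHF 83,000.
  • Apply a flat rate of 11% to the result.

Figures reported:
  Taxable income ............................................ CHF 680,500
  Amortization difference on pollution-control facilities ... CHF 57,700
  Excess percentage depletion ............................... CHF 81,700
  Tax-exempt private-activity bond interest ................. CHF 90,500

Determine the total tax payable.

General income tax:
  CHF 649,000 × 13% = CHF 84,370
  CHF 31,500 × 20% = CHF 6,300
  → CHF 90,670

Alternative floor tax:
  Adjusted income: CHF 680,500 + CHF 57,700 + CHF 81,700 + CHF 90,500 = CHF 910,400
  Less exemption CHF 83,000 → base CHF 827,400
  CHF 827,400 × 11% = CHF 91,014

CHF 91,014 > CHF 90,670, so the alternative floor tax is the binding amount.

CHF 91,014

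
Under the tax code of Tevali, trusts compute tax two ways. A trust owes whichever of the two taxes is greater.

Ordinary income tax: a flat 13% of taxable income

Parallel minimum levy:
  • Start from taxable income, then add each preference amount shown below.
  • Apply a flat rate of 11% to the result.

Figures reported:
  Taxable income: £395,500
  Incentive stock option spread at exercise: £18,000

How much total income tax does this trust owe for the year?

Parallel minimum levy:
  Adjusted income: £395,500 + £18,000 = £413,500
  £413,500 × 11% = £45,485

Ordinary income tax:
  £395,500 × 13% = £51,415

£51,415 > £45,485, so the ordinary income tax governs.

£51,415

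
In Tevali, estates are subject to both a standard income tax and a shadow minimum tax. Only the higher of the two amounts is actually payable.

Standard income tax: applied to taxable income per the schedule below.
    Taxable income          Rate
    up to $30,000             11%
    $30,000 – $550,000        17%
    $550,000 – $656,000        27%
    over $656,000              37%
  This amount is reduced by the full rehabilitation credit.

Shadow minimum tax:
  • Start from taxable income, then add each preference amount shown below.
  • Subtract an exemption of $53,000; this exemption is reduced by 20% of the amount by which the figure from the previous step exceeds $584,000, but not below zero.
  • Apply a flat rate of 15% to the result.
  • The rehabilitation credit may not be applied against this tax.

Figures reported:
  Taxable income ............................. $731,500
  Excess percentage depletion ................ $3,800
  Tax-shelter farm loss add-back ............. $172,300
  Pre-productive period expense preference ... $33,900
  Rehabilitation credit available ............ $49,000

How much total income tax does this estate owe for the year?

$141,225

Shadow minimum tax:
  Adjusted income: $731,500 + $3,800 + $172,300 + $33,900 = $941,500
  Exemption: 20% × ($941,500 − $584,000) = $71,500 ≥ $53,000, so the exemption is fully phased out
  Base: $941,500 − $0 = $941,500
  $941,500 × 15% = $141,225

Standard income tax:
  $30,000 × 11% = $3,300
  $520,000 × 17% = $88,400
  $106,000 × 27% = $28,620
  $75,500 × 37% = $27,935
  → $148,255
  Less rehabilitation credit $49,000 → $99,255

$141,225 > $99,255, so the shadow minimum tax is the binding amount.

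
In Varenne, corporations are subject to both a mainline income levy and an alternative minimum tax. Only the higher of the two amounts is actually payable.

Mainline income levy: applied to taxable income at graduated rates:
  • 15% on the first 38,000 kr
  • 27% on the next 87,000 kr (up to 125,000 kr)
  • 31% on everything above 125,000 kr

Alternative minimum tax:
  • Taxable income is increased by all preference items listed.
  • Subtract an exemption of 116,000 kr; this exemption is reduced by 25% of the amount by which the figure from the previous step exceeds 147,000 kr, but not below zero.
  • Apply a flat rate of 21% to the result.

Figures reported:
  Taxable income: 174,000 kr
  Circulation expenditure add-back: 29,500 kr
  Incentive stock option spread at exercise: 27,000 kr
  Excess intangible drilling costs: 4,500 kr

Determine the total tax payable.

44,380 kr

Alternative minimum tax:
  Adjusted income: 174,000 kr + 29,500 kr + 27,000 kr + 4,500 kr = 235,000 kr
  Exemption: 116,000 kr − 25% × (235,000 kr − 147,000 kr) = 116,000 kr − 22,000 kr = 94,000 kr
  Base: 235,000 kr − 94,000 kr = 141,000 kr
  141,000 kr × 21% = 29,610 kr

Mainline income levy:
  38,000 kr × 15% = 5,700 kr
  87,000 kr × 27% = 23,490 kr
  49,000 kr × 31% = 15,190 kr
  → 44,380 kr

44,380 kr > 29,610 kr, so the mainline income levy governs.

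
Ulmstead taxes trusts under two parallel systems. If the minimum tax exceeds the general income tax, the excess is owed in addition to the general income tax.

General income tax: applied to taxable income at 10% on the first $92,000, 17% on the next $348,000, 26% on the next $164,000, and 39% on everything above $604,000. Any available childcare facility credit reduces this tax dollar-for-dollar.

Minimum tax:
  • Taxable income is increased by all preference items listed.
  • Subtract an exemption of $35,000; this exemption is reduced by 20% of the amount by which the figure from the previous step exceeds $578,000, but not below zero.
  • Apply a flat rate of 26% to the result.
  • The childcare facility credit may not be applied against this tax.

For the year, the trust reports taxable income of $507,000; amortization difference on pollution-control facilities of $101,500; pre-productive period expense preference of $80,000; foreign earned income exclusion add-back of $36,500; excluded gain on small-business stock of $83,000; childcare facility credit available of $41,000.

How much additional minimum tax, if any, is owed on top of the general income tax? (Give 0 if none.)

Minimum tax:
  Adjusted income: $507,000 + $101,500 + $80,000 + $36,500 + $83,000 = $808,000
  Exemption: 20% × ($808,000 − $578,000) = $46,000 ≥ $35,000, so the exemption is fully phased out
  Base: $808,000 − $0 = $808,000
  $808,000 × 26% = $210,080

General income tax:
  $92,000 × 10% = $9,200
  $348,000 × 17% = $59,160
  $67,000 × 26% = $17,420
  → $85,780
  Less childcare facility credit $41,000 → $44,780

Excess of minimum tax over general income tax: $210,080 − $44,780 = $165,300.

$165,300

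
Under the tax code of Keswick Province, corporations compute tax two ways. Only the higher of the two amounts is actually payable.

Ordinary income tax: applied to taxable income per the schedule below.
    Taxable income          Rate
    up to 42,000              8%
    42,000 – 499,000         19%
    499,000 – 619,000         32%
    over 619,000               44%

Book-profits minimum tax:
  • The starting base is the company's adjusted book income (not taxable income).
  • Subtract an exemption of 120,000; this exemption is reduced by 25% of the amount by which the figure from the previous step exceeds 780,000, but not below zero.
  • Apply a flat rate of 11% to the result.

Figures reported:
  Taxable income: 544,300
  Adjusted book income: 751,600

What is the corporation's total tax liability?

104,686

Ordinary income tax:
  42,000 × 8% = 3,360
  457,000 × 19% = 86,830
  45,300 × 32% = 14,496
  → 104,686

Book-profits minimum tax:
  Base (adjusted book income): 751,600
  Exemption: 751,600 ≤ 780,000, so full 120,000 applies
  Base: 751,600 − 120,000 = 631,600
  631,600 × 11% = 69,476

104,686 > 69,476, so the ordinary income tax governs.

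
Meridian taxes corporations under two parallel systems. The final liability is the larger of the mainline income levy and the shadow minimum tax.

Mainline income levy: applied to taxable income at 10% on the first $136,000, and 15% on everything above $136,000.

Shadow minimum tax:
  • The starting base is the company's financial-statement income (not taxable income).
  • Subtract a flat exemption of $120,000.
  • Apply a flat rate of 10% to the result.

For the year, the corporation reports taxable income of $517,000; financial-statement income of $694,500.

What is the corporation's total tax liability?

$70,750

Shadow minimum tax:
  Base (financial-statement income): $694,500
  Less exemption $120,000 → base $574,500
  $574,500 × 10% = $57,450

Mainline income levy:
  $136,000 × 10% = $13,600
  $381,000 × 15% = $57,150
  → $70,750

$70,750 > $57,450, so the mainline income levy governs.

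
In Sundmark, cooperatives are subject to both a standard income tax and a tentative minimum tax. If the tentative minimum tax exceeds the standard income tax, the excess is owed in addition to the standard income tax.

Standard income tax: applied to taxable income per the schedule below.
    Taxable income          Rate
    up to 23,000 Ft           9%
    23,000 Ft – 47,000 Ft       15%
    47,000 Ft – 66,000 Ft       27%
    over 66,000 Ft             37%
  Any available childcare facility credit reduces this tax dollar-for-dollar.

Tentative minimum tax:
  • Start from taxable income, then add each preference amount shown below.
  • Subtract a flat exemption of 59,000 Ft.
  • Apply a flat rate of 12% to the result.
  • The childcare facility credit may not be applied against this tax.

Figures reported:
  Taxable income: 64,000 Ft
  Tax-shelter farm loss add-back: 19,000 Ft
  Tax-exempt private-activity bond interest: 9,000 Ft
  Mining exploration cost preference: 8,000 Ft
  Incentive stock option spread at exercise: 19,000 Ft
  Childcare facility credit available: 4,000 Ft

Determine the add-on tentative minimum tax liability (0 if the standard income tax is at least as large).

Standard income tax:
  23,000 Ft × 9% = 2,070 Ft
  24,000 Ft × 15% = 3,600 Ft
  17,000 Ft × 27% = 4,590 Ft
  → 10,260 Ft
  Less childcare facility credit 4,000 Ft → 6,260 Ft

Tentative minimum tax:
  Adjusted income: 64,000 Ft + 19,000 Ft + 9,000 Ft + 8,000 Ft + 19,000 Ft = 119,000 Ft
  Less exemption 59,000 Ft → base 60,000 Ft
  60,000 Ft × 12% = 7,200 Ft

Excess of tentative minimum tax over standard income tax: 7,200 Ft − 6,260 Ft = 940 Ft.

940 Ft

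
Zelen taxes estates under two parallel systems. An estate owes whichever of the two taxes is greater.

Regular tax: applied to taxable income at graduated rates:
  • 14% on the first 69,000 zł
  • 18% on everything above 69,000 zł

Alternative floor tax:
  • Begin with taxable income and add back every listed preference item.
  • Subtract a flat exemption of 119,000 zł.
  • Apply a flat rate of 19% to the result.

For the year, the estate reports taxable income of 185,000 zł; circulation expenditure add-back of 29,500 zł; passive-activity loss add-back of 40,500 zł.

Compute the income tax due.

Regular tax:
  69,000 zł × 14% = 9,660 zł
  116,000 zł × 18% = 20,880 zł
  → 30,540 zł

Alternative floor tax:
  Adjusted income: 185,000 zł + 29,500 zł + 40,500 zł = 255,000 zł
  Less exemption 119,000 zł → base 136,000 zł
  136,000 zł × 19% = 25,840 zł

30,540 zł > 25,840 zł, so the regular tax governs.

30,540 zł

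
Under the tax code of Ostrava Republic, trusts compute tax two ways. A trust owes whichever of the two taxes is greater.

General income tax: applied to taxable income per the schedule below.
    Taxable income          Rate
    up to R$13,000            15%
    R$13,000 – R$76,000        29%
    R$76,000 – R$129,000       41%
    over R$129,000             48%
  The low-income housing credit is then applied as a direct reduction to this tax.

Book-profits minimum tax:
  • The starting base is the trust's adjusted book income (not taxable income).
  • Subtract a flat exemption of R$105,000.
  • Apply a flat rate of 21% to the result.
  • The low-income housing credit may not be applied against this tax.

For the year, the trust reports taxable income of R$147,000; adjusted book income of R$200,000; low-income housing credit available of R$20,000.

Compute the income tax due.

R$30,590

General income tax:
  R$13,000 × 15% = R$1,950
  R$63,000 × 29% = R$18,270
  R$53,000 × 41% = R$21,730
  R$18,000 × 48% = R$8,640
  → R$50,590
  Less low-income housing credit R$20,000 → R$30,590

Book-profits minimum tax:
  Base (adjusted book income): R$200,000
  Less exemption R$105,000 → base R$95,000
  R$95,000 × 21% = R$19,950

R$30,590 > R$19,950, so the general income tax governs.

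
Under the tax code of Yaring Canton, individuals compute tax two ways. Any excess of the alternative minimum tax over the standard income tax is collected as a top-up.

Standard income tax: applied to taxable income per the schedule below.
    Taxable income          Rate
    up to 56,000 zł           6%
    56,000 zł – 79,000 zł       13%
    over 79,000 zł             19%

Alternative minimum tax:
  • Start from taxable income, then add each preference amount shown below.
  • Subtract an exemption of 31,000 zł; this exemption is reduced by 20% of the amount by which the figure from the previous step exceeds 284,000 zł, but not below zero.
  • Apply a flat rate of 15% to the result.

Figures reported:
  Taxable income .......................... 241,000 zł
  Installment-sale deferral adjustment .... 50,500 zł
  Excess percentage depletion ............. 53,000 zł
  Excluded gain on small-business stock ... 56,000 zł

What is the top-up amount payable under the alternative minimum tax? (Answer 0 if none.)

Standard income tax:
  56,000 zł × 6% = 3,360 zł
  23,000 zł × 13% = 2,990 zł
  162,000 zł × 19% = 30,780 zł
  → 37,130 zł

Alternative minimum tax:
  Adjusted income: 241,000 zł + 50,500 zł + 53,000 zł + 56,000 zł = 400,500 zł
  Exemption: 31,000 zł − 20% × (400,500 zł − 284,000 zł) = 31,000 zł − 23,300 zł = 7,700 zł
  Base: 400,500 zł − 7,700 zł = 392,800 zł
  392,800 zł × 15% = 58,920 zł

Excess of alternative minimum tax over standard income tax: 58,920 zł − 37,130 zł = 21,790 zł.

21,790 zł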